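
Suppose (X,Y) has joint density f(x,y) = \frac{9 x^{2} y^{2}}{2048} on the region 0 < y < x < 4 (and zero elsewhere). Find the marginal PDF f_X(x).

f_X(x) = ∫_0^x \frac{9 x^{2} y^{2}}{2048} dy = \frac{3 x^{5}}{2048}
for 0 < x < 4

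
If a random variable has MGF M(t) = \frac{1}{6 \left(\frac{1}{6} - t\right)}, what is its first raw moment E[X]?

To find E[X], compute M^(1)(0):
M^(1)(t) = \frac{1}{6 \left(\frac{1}{6} - t\right)^{2}}
M^(1)(0) = 6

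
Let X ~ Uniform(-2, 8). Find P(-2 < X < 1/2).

P(-2 < X < 1/2) = ∫_{-2}^{1/2} f(x) dx
where f(x) = \frac{1}{10}
= \frac{1}{4}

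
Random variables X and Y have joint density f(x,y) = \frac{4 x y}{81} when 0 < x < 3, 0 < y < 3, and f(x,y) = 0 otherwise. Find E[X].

f_X(x) = ∫_0^3 \frac{4 x y}{81} dy = \frac{2 x}{9}
E[X] = ∫_0^3 x × (\frac{2 x}{9}) dx = 2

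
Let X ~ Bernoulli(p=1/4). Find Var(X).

For X ~ Bernoulli(p=1/4):
Var(X) = \frac{3}{16}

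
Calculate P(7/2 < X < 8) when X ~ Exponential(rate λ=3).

P(7/2 < X < 8) = ∫_{7/2}^{8} f(x) dx
where f(x) = 3 e^{- 3 x}
= - \frac{1}{e^{24}} + e^{- \frac{21}{2}}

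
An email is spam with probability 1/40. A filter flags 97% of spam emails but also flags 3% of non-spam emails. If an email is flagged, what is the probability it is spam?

Let D = the rare event, + = positive/flagged.
P(D) = 1/40
P(+|D) = 97/100
P(+|D') = 3/100
P(+) = P(+|D)P(D) + P(+|D')P(D')
     = \frac{97}{100} × \frac{1}{40} + \frac{3}{100} × \frac{39}{40}
     = \frac{107}{2000}
P(D|+) = P(+|D)P(D)/P(+) = \frac{97}{214}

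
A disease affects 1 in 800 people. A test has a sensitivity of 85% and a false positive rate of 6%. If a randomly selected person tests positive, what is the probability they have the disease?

Let D = the rare event, + = positive/flagged.
P(D) = 1/800
P(+|D) = 85/100 = 17/20
P(+|D') = 6/100 = 3/50
P(+) = P(+|D)P(D) + P(+|D')P(D')
     = \frac{17}{20} × \frac{1}{800} + \frac{3}{50} × \frac{799}{800}
     = \frac{4879}{80000}
P(D|+) = P(+|D)P(D)/P(+) = \frac{5}{287}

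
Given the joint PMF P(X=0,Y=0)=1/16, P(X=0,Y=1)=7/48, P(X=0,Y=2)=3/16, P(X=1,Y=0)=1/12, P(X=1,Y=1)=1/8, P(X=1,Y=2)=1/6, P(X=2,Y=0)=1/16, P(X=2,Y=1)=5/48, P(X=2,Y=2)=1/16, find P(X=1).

P(X=1) = P(X=1,Y=0) + P(X=1,Y=1) + P(X=1,Y=2)
= 1/12 + 1/8 + 1/6
= 3/8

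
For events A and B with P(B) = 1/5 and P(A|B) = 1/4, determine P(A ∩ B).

By definition, P(A|B) = P(A ∩ B) / P(B)
So P(A ∩ B) = P(A|B) × P(B)
= 1/4 × 1/5
= 1/20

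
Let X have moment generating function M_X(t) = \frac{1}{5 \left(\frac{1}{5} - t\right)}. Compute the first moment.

To find E[X], compute M^(1)(0):
M^(1)(t) = \frac{1}{5 \left(\frac{1}{5} - t\right)^{2}}
M^(1)(0) = 5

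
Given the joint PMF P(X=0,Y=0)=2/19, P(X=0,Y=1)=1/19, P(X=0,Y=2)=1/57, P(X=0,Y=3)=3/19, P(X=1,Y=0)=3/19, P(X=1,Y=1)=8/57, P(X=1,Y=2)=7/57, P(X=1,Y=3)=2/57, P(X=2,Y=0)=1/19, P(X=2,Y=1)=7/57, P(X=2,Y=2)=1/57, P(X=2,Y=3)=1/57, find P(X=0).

P(X=0) = P(X=0,Y=0) + P(X=0,Y=1) + P(X=0,Y=2) + P(X=0,Y=3)
= 2/19 + 1/19 + 1/57 + 3/19
= 1/3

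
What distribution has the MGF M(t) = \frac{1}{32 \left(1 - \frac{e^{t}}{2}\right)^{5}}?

The MGF M(t) = \frac{1}{32 \left(1 - \frac{e^{t}}{2}\right)^{5}} is the standard form for the NegativeBinomial distribution.
Comparing with the known MGF formula identifies: NegBin(r=5, p=1/2), X = failures before r-th success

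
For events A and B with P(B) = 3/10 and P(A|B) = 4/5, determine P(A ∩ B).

By definition, P(A|B) = P(A ∩ B) / P(B)
So P(A ∩ B) = P(A|B) × P(B)
= 4/5 × 3/10
= 6/25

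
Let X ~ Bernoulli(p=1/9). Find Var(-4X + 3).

For X ~ Bernoulli(p=1/9):
Var(X) = \frac{8}{81}
Var(-4X + 3) = (-4)² × Var(X) = 16 × \frac{8}{81} = \frac{128}{81}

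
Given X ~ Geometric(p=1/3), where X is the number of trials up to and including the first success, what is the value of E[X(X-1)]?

E[X(X-1)] = E[X² - X] = E[X²] - E[X]
E[X] = 3
E[X²] = Var(X) + (E[X])² = 6 + (3)² = 15
E[X(X-1)] = 15 - 3 = 12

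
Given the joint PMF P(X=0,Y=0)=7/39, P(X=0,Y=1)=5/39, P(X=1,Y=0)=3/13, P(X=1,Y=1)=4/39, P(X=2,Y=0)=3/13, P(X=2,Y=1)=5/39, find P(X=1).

P(X=1) = P(X=1,Y=0) + P(X=1,Y=1)
= 3/13 + 4/39
= 1/3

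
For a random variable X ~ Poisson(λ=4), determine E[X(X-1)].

E[X(X-1)] = E[X² - X] = E[X²] - E[X]
E[X] = 4
E[X²] = Var(X) + (E[X])² = 4 + (4)² = 20
E[X(X-1)] = 20 - 4 = 16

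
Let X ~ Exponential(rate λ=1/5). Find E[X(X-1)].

E[X(X-1)] = E[X² - X] = E[X²] - E[X]
E[X] = 5
E[X²] = Var(X) + (E[X])² = 25 + (5)² = 50
E[X(X-1)] = 50 - 5 = 45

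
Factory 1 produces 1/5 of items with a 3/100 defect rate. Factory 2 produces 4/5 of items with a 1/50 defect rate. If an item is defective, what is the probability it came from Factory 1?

Using Bayes' theorem:
P(F1) = 1/5, P(D|F1) = 3/100
P(F2) = 4/5, P(D|F2) = 1/50
P(D) = P(D|F1)P(F1) + P(D|F2)P(F2)
     = \frac{11}{500}
P(F1|D) = P(D|F1)P(F1) / P(D)
= \frac{3}{11}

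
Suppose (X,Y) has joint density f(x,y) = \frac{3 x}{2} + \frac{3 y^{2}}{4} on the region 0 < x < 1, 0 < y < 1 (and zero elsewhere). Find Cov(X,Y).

E[XY] = ∫∫ xy × f(x,y) dx dy = \frac{11}{32}
E[X] = \frac{5}{8}
E[Y] = \frac{9}{16}
Cov(X,Y) = E[XY] - E[X]E[Y] = - \frac{1}{128}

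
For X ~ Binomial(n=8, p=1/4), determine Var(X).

For X ~ Binomial(n=8, p=1/4):
Var(X) = \frac{3}{2}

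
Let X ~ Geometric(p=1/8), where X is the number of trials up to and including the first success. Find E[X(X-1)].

E[X(X-1)] = E[X² - X] = E[X²] - E[X]
E[X] = 8
E[X²] = Var(X) + (E[X])² = 56 + (8)² = 120
E[X(X-1)] = 120 - 8 = 112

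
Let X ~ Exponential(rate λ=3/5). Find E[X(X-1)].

E[X(X-1)] = E[X² - X] = E[X²] - E[X]
E[X] = \frac{5}{3}
E[X²] = Var(X) + (E[X])² = \frac{25}{9} + (\frac{5}{3})² = \frac{50}{9}
E[X(X-1)] = \frac{50}{9} - \frac{5}{3} = \frac{35}{9}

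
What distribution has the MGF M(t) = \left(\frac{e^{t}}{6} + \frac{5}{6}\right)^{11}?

The MGF M(t) = \left(\frac{e^{t}}{6} + \frac{5}{6}\right)^{11} is the standard form for the Binomial distribution.
Comparing with the known MGF formula identifies: Binomial(n=11, p=1/6)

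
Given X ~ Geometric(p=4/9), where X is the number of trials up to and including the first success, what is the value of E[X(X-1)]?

E[X(X-1)] = E[X² - X] = E[X²] - E[X]
E[X] = \frac{9}{4}
E[X²] = Var(X) + (E[X])² = \frac{45}{16} + (\frac{9}{4})² = \frac{63}{8}
E[X(X-1)] = \frac{63}{8} - \frac{9}{4} = \frac{45}{8}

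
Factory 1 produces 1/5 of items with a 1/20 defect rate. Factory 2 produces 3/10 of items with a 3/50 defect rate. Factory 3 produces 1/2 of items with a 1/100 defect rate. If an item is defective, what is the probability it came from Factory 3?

Using Bayes' theorem:
P(F1) = 1/5, P(D|F1) = 1/20
P(F2) = 3/10, P(D|F2) = 3/50
P(F3) = 1/2, P(D|F3) = 1/100
P(D) = P(D|F1)P(F1) + P(D|F2)P(F2) + P(D|F3)P(F3)
     = \frac{33}{1000}
P(F3|D) = P(D|F3)P(F3) / P(D)
= \frac{5}{33}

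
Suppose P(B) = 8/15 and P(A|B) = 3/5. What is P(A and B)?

By definition, P(A|B) = P(A ∩ B) / P(B)
So P(A ∩ B) = P(A|B) × P(B)
= 3/5 × 8/15
= 8/25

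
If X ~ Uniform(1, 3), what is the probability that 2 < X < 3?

P(2 < X < 3) = ∫_{2}^{3} f(x) dx
where f(x) = \frac{1}{2}
= \frac{1}{2}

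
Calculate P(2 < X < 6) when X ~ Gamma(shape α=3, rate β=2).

P(2 < X < 6) = ∫_{2}^{6} f(x) dx
where f(x) = 4 x^{2} e^{- 2 x}
= \frac{-85 + 13 e^{8}}{e^{12}}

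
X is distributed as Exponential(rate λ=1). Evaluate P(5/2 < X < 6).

P(5/2 < X < 6) = ∫_{5/2}^{6} f(x) dx
where f(x) = e^{- x}
= - \frac{1}{e^{6}} + e^{- \frac{5}{2}}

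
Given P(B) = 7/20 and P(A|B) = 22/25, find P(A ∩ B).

By definition, P(A|B) = P(A ∩ B) / P(B)
So P(A ∩ B) = P(A|B) × P(B)
= 22/25 × 7/20
= 77/250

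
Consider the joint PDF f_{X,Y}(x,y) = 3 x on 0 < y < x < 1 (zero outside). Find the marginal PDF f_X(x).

f_X(x) = ∫_0^x 3 x dy = 3 x^{2}
for 0 < x < 1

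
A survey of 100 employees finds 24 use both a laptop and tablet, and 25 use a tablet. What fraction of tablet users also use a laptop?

P(A ∩ B) = 24/100 = 6/25
P(B) = 25/100 = 1/4
P(A|B) = P(A ∩ B) / P(B) = (6/25) / (1/4) = 24/25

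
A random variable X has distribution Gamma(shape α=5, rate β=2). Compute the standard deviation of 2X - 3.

For X ~ Gamma(shape α=5, rate β=2):
Var(X) = \frac{5}{4}
SD(X) = √(Var(X)) = √(\frac{5}{4}) = \frac{\sqrt{5}}{2}
SD(2X - 3) = |2| × SD(X) = 2 × \frac{\sqrt{5}}{2} = \sqrt{5}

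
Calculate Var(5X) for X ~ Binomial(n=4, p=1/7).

For X ~ Binomial(n=4, p=1/7):
Var(X) = \frac{24}{49}
Var(5X) = (5)² × Var(X) = 25 × \frac{24}{49} = \frac{600}{49}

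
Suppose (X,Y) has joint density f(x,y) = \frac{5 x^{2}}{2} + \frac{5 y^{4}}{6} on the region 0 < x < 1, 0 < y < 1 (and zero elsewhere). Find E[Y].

E[Y] = ∫_0^1 ∫_0^1 y × f(x,y) dx dy
= \frac{5}{9}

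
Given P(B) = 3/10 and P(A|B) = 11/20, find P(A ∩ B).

By definition, P(A|B) = P(A ∩ B) / P(B)
So P(A ∩ B) = P(A|B) × P(B)
= 11/20 × 3/10
= 33/200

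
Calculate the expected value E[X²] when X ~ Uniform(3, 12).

Using the identity E[X²] = Var(X) + (E[X])²:
E[X] = \frac{15}{2}
Var(X) = \frac{27}{4}
E[X²] = \frac{27}{4} + (\frac{15}{2})²
= 63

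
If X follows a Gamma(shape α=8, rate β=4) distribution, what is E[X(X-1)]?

E[X(X-1)] = E[X² - X] = E[X²] - E[X]
E[X] = 2
E[X²] = Var(X) + (E[X])² = \frac{1}{2} + (2)² = \frac{9}{2}
E[X(X-1)] = \frac{9}{2} - 2 = \frac{5}{2}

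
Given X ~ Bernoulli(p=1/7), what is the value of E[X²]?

Using the identity E[X²] = Var(X) + (E[X])²:
E[X] = \frac{1}{7}
Var(X) = \frac{6}{49}
E[X²] = \frac{6}{49} + (\frac{1}{7})²
= \frac{1}{7}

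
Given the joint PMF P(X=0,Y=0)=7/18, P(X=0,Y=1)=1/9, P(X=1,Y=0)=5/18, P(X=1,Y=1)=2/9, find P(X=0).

P(X=0) = P(X=0,Y=0) + P(X=0,Y=1)
= 7/18 + 1/9
= 1/2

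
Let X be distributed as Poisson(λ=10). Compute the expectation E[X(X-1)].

E[X(X-1)] = E[X² - X] = E[X²] - E[X]
E[X] = 10
E[X²] = Var(X) + (E[X])² = 10 + (10)² = 110
E[X(X-1)] = 110 - 10 = 100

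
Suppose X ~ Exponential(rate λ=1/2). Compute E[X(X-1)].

E[X(X-1)] = E[X² - X] = E[X²] - E[X]
E[X] = 2
E[X²] = Var(X) + (E[X])² = 4 + (2)² = 8
E[X(X-1)] = 8 - 2 = 6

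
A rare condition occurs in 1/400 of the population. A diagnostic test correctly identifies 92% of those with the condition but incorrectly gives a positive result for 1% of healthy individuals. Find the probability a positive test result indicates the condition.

Let D = the rare event, + = positive/flagged.
P(D) = 1/400
P(+|D) = 92/100 = 23/25
P(+|D') = 1/100
P(+) = P(+|D)P(D) + P(+|D')P(D')
     = \frac{23}{25} × \frac{1}{400} + \frac{1}{100} × \frac{399}{400}
     = \frac{491}{40000}
P(D|+) = P(+|D)P(D)/P(+) = \frac{92}{491}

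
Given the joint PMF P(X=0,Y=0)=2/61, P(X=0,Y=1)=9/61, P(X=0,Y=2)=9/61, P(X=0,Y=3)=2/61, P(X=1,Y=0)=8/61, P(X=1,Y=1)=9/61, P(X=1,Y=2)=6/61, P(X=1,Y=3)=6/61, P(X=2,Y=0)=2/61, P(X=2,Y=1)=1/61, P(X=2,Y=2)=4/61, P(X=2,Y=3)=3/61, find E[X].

First find marginal of X:
P(X=0) = 22/61
P(X=1) = 29/61
P(X=2) = 10/61
E[X] = 0 × 22/61 + 1 × 29/61 + 2 × 10/61 = 49/61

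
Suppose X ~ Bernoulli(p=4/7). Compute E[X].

For X ~ Bernoulli(p=4/7), the expected value is:
E[X] = \frac{4}{7}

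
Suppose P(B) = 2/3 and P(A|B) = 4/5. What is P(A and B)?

By definition, P(A|B) = P(A ∩ B) / P(B)
So P(A ∩ B) = P(A|B) × P(B)
= 4/5 × 2/3
= 8/15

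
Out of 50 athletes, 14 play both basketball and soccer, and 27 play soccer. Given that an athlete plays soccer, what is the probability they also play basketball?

P(A ∩ B) = 14/50 = 7/25
P(B) = 27/50
P(A|B) = P(A ∩ B) / P(B) = (7/25) / (27/50) = 14/27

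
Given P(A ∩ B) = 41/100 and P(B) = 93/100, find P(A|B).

P(A|B) = P(A ∩ B) / P(B)
= (41/100) / (93/100)
= 41/93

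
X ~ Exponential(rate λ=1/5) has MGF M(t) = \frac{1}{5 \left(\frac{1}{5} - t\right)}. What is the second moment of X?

To find E[X^2], compute M^(2)(0):
M^(1)(t) = \frac{1}{5 \left(\frac{1}{5} - t\right)^{2}}
M^(2)(t) = \frac{2}{5 \left(\frac{1}{5} - t\right)^{3}}
M^(2)(0) = 50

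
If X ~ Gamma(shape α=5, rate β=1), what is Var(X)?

For X ~ Gamma(shape α=5, rate β=1):
Var(X) = 5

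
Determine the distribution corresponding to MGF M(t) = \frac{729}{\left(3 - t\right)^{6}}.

The MGF M(t) = \frac{729}{\left(3 - t\right)^{6}} is the standard form for the Gamma distribution.
Comparing with the known MGF formula identifies: Gamma(shape α=6, rate β=3)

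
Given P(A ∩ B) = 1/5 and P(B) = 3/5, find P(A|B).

P(A|B) = P(A ∩ B) / P(B)
= (1/5) / (3/5)
= 1/3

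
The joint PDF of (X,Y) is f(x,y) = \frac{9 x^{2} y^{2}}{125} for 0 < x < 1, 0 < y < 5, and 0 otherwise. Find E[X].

f_X(x) = ∫_0^5 \frac{9 x^{2} y^{2}}{125} dy = 3 x^{2}
E[X] = ∫_0^1 x × (3 x^{2}) dx = \frac{3}{4}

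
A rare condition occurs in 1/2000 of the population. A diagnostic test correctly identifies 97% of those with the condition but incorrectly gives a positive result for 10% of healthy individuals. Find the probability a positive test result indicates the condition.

Let D = the rare event, + = positive/flagged.
P(D) = 1/2000
P(+|D) = 97/100
P(+|D') = 10/100 = 1/10
P(+) = P(+|D)P(D) + P(+|D')P(D')
     = \frac{97}{100} × \frac{1}{2000} + \frac{1}{10} × \frac{1999}{2000}
     = \frac{20087}{200000}
P(D|+) = P(+|D)P(D)/P(+) = \frac{97}{20087}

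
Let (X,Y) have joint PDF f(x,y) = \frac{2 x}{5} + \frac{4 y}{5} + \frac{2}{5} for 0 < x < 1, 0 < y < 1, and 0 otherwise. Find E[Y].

E[Y] = ∫_0^1 ∫_0^1 y × f(x,y) dx dy
= \frac{17}{30}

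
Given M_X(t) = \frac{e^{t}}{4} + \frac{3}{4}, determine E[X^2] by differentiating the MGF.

To find E[X^2], compute M^(2)(0):
M^(1)(t) = \frac{e^{t}}{4}
M^(2)(t) = \frac{e^{t}}{4}
M^(2)(0) = \frac{1}{4}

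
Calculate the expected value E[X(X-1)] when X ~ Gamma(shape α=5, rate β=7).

E[X(X-1)] = E[X² - X] = E[X²] - E[X]
E[X] = \frac{5}{7}
E[X²] = Var(X) + (E[X])² = \frac{5}{49} + (\frac{5}{7})² = \frac{30}{49}
E[X(X-1)] = \frac{30}{49} - \frac{5}{7} = - \frac{5}{49}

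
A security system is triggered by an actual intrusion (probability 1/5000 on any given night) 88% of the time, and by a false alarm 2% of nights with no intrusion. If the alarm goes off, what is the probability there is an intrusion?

Let D = the rare event, + = positive/flagged.
P(D) = 1/5000
P(+|D) = 88/100 = 22/25
P(+|D') = 2/100 = 1/50
P(+) = P(+|D)P(D) + P(+|D')P(D')
     = \frac{22}{25} × \frac{1}{5000} + \frac{1}{50} × \frac{4999}{5000}
     = \frac{5043}{250000}
P(D|+) = P(+|D)P(D)/P(+) = \frac{44}{5043}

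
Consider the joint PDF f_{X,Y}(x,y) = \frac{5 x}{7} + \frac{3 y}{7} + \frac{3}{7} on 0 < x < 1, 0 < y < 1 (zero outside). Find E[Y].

E[Y] = ∫_0^1 ∫_0^1 y × f(x,y) dx dy
= \frac{15}{28}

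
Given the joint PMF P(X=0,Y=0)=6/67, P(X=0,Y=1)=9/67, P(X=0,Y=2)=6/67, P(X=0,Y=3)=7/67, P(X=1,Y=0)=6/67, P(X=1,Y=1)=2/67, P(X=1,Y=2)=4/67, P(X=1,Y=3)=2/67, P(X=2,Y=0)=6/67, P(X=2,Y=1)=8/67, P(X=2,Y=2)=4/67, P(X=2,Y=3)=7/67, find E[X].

First find marginal of X:
P(X=0) = 28/67
P(X=1) = 14/67
P(X=2) = 25/67
E[X] = 0 × 28/67 + 1 × 14/67 + 2 × 25/67 = 64/67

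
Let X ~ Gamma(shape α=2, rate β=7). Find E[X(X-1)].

E[X(X-1)] = E[X² - X] = E[X²] - E[X]
E[X] = \frac{2}{7}
E[X²] = Var(X) + (E[X])² = \frac{2}{49} + (\frac{2}{7})² = \frac{6}{49}
E[X(X-1)] = \frac{6}{49} - \frac{2}{7} = - \frac{8}{49}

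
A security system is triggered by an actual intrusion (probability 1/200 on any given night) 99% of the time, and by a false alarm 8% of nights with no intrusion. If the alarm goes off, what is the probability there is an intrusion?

Let D = the rare event, + = positive/flagged.
P(D) = 1/200
P(+|D) = 99/100
P(+|D') = 8/100 = 2/25
P(+) = P(+|D)P(D) + P(+|D')P(D')
     = \frac{99}{100} × \frac{1}{200} + \frac{2}{25} × \frac{199}{200}
     = \frac{1691}{20000}
P(D|+) = P(+|D)P(D)/P(+) = \frac{99}{1691}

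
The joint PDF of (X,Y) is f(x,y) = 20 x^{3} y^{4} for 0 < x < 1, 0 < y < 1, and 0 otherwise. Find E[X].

E[X] = ∫_0^1 ∫_0^1 x × f(x,y) dy dx
= ∫_0^1 ∫_0^1 x × (20 x^{3} y^{4}) dy dx
= \frac{4}{5}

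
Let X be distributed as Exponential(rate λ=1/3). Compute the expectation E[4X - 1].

For X ~ Exponential(rate λ=1/3):
E[X] = 3
E[4X - 1] = 4 × E[X] - 1 = 11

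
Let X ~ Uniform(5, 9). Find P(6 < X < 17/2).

P(6 < X < 17/2) = ∫_{6}^{17/2} f(x) dx
where f(x) = \frac{1}{4}
= \frac{5}{8}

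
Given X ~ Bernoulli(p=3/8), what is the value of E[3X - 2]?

For X ~ Bernoulli(p=3/8):
E[X] = \frac{3}{8}
E[3X - 2] = 3 × E[X] - 2 = - \frac{7}{8}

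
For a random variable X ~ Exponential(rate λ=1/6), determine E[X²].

Using the identity E[X²] = Var(X) + (E[X])²:
E[X] = 6
Var(X) = 36
E[X²] = 36 + (6)²
= 72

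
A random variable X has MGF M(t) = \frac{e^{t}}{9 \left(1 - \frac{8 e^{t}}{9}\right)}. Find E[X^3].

To find E[X^3], compute M^(3)(0):
M^(1)(t) = \frac{e^{t}}{9 \left(1 - \frac{8 e^{t}}{9}\right)} + \frac{8 e^{2 t}}{81 \left(1 - \frac{8 e^{t}}{9}\right)^{2}}
M^(2)(t) = \frac{e^{t}}{9 \left(1 - \frac{8 e^{t}}{9}\right)} + \frac{8 e^{2 t}}{27 \left(1 - \frac{8 e^{t}}{9}\right)^{2}} + \frac{128 e^{3 t}}{729 \left(1 - \frac{8 e^{t}}{9}\right)^{3}}
M^(3)(t) = \frac{e^{t}}{9 \left(1 - \frac{8 e^{t}}{9}\right)} + \frac{56 e^{2 t}}{81 \left(1 - \frac{8 e^{t}}{9}\right)^{2}} + \frac{256 e^{3 t}}{243 \left(1 - \frac{8 e^{t}}{9}\right)^{3}} + \frac{1024 e^{4 t}}{2187 \left(1 - \frac{8 e^{t}}{9}\right)^{4}}
M^(3)(0) = 3897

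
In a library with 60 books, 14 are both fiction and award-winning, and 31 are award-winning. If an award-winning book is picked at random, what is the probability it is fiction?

P(A ∩ B) = 14/60 = 7/30
P(B) = 31/60
P(A|B) = P(A ∩ B) / P(B) = (7/30) / (31/60) = 14/31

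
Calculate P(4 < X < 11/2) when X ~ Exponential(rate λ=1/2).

P(4 < X < 11/2) = ∫_{4}^{11/2} f(x) dx
where f(x) = \frac{e^{- \frac{x}{2}}}{2}
= - \frac{1}{e^{\frac{11}{4}}} + e^{-2}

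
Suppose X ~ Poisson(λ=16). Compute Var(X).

For X ~ Poisson(λ=16):
Var(X) = 16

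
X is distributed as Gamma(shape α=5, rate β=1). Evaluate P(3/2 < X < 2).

P(3/2 < X < 2) = ∫_{3/2}^{2} f(x) dx
where f(x) = \frac{x^{4} e^{- x}}{24}
= - \frac{7}{e^{2}} + \frac{563}{128 e^{\frac{3}{2}}}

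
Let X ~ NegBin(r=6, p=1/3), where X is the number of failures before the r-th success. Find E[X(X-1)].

E[X(X-1)] = E[X² - X] = E[X²] - E[X]
E[X] = 12
E[X²] = Var(X) + (E[X])² = 36 + (12)² = 180
E[X(X-1)] = 180 - 12 = 168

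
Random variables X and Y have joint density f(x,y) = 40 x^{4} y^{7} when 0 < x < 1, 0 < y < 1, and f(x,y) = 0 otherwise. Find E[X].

E[X] = ∫_0^1 ∫_0^1 x × f(x,y) dy dx
= ∫_0^1 ∫_0^1 x × (40 x^{4} y^{7}) dy dx
= \frac{5}{6}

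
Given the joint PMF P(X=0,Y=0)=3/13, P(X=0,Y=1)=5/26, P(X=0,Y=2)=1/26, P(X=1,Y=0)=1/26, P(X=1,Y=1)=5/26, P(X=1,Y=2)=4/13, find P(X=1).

P(X=1) = P(X=1,Y=0) + P(X=1,Y=1) + P(X=1,Y=2)
= 1/26 + 5/26 + 4/13
= 7/13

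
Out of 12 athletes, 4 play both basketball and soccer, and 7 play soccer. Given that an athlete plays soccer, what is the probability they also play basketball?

P(A ∩ B) = 4/12 = 1/3
P(B) = 7/12
P(A|B) = P(A ∩ B) / P(B) = (1/3) / (7/12) = 4/7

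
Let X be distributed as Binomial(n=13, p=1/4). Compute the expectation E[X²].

Using the identity E[X²] = Var(X) + (E[X])²:
E[X] = \frac{13}{4}
Var(X) = \frac{39}{16}
E[X²] = \frac{39}{16} + (\frac{13}{4})²
= 13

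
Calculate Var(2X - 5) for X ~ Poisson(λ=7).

For X ~ Poisson(λ=7):
Var(X) = 7
Var(2X - 5) = (2)² × Var(X) = 4 × 7 = 28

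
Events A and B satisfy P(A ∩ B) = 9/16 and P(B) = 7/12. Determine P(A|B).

P(A|B) = P(A ∩ B) / P(B)
= (9/16) / (7/12)
= 27/28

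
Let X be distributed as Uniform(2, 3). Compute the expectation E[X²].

Using the identity E[X²] = Var(X) + (E[X])²:
E[X] = \frac{5}{2}
Var(X) = \frac{1}{12}
E[X²] = \frac{1}{12} + (\frac{5}{2})²
= \frac{19}{3}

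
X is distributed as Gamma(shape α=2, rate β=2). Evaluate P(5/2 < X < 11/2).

P(5/2 < X < 11/2) = ∫_{5/2}^{11/2} f(x) dx
where f(x) = 4 x e^{- 2 x}
= \frac{6 \left(-2 + e^{6}\right)}{e^{11}}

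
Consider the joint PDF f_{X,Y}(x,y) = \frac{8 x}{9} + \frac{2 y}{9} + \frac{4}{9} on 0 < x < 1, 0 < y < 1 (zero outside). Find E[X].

E[X] = ∫_0^1 ∫_0^1 x × f(x,y) dy dx
= ∫_0^1 ∫_0^1 x × (\frac{8 x}{9} + \frac{2 y}{9} + \frac{4}{9}) dy dx
= \frac{31}{54}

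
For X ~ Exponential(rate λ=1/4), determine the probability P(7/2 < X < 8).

P(7/2 < X < 8) = ∫_{7/2}^{8} f(x) dx
where f(x) = \frac{e^{- \frac{x}{4}}}{4}
= - \frac{1}{e^{2}} + e^{- \frac{7}{8}}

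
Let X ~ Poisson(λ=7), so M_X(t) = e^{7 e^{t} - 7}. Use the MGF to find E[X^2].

To find E[X^2], compute M^(2)(0):
M^(1)(t) = 7 e^{t} e^{7 e^{t} - 7}
M^(2)(t) = 49 e^{2 t} e^{7 e^{t} - 7} + 7 e^{t} e^{7 e^{t} - 7}
M^(2)(0) = 56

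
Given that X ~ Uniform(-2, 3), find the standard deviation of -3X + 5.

For X ~ Uniform(-2, 3):
Var(X) = \frac{25}{12}
SD(X) = √(Var(X)) = √(\frac{25}{12}) = \frac{5 \sqrt{3}}{6}
SD(-3X + 5) = |-3| × SD(X) = 3 × \frac{5 \sqrt{3}}{6} = \frac{5 \sqrt{3}}{2}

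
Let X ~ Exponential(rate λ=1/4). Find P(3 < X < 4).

P(3 < X < 4) = ∫_{3}^{4} f(x) dx
where f(x) = \frac{e^{- \frac{x}{4}}}{4}
= - \frac{1}{e} + e^{- \frac{3}{4}}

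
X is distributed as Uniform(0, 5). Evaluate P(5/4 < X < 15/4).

P(5/4 < X < 15/4) = ∫_{5/4}^{15/4} f(x) dx
where f(x) = \frac{1}{5}
= \frac{1}{2}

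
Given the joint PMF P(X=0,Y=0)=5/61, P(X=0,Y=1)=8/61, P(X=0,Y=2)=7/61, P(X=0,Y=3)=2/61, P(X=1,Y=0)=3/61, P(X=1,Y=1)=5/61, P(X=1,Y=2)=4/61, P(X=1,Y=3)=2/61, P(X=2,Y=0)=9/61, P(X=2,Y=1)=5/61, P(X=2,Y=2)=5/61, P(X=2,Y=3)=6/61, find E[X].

First find marginal of X:
P(X=0) = 22/61
P(X=1) = 14/61
P(X=2) = 25/61
E[X] = 0 × 22/61 + 1 × 14/61 + 2 × 25/61 = 64/61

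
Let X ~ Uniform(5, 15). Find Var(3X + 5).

For X ~ Uniform(5, 15):
Var(X) = \frac{25}{3}
Var(3X + 5) = (3)² × Var(X) = 9 × \frac{25}{3} = 75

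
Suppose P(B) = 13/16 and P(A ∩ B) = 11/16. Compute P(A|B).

P(A|B) = P(A ∩ B) / P(B)
= (11/16) / (13/16)
= 11/13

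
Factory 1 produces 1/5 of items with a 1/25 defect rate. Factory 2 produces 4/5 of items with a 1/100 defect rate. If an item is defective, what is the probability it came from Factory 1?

Using Bayes' theorem:
P(F1) = 1/5, P(D|F1) = 1/25
P(F2) = 4/5, P(D|F2) = 1/100
P(D) = P(D|F1)P(F1) + P(D|F2)P(F2)
     = \frac{2}{125}
P(F1|D) = P(D|F1)P(F1) / P(D)
= \frac{1}{2}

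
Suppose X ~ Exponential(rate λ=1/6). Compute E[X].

For X ~ Exponential(rate λ=1/6), the expected value is:
E[X] = 6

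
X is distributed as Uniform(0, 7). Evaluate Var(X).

For X ~ Uniform(0, 7):
Var(X) = \frac{49}{12}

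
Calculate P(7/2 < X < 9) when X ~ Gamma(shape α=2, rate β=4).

P(7/2 < X < 9) = ∫_{7/2}^{9} f(x) dx
where f(x) = 16 x e^{- 4 x}
= \frac{-37 + 15 e^{22}}{e^{36}}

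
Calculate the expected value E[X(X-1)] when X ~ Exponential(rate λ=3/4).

E[X(X-1)] = E[X² - X] = E[X²] - E[X]
E[X] = \frac{4}{3}
E[X²] = Var(X) + (E[X])² = \frac{16}{9} + (\frac{4}{3})² = \frac{32}{9}
E[X(X-1)] = \frac{32}{9} - \frac{4}{3} = \frac{20}{9}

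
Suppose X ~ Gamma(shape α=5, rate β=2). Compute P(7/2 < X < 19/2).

P(7/2 < X < 19/2) = ∫_{7/2}^{19/2} f(x) dx
where f(x) = \frac{4 x^{4} e^{- 2 x}}{3}
= \frac{-162569 + 4553 e^{12}}{24 e^{19}}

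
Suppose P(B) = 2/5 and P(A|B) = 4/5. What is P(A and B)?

By definition, P(A|B) = P(A ∩ B) / P(B)
So P(A ∩ B) = P(A|B) × P(B)
= 4/5 × 2/5
= 8/25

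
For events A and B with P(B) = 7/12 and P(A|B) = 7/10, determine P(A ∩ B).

By definition, P(A|B) = P(A ∩ B) / P(B)
So P(A ∩ B) = P(A|B) × P(B)
= 7/10 × 7/12
= 49/120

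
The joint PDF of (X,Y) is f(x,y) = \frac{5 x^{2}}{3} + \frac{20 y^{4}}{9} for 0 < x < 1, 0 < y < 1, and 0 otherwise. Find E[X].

E[X] = ∫_0^1 ∫_0^1 x × f(x,y) dy dx
= ∫_0^1 ∫_0^1 x × (\frac{5 x^{2}}{3} + \frac{20 y^{4}}{9}) dy dx
= \frac{23}{36}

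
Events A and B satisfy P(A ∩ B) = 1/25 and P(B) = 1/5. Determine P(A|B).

P(A|B) = P(A ∩ B) / P(B)
= (1/25) / (1/5)
= 1/5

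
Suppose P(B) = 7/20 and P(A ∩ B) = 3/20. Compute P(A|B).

P(A|B) = P(A ∩ B) / P(B)
= (3/20) / (7/20)
= 3/7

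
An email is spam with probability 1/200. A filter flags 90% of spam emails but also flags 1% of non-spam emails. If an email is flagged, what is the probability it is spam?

Let D = the rare event, + = positive/flagged.
P(D) = 1/200
P(+|D) = 90/100 = 9/10
P(+|D') = 1/100
P(+) = P(+|D)P(D) + P(+|D')P(D')
     = \frac{9}{10} × \frac{1}{200} + \frac{1}{100} × \frac{199}{200}
     = \frac{289}{20000}
P(D|+) = P(+|D)P(D)/P(+) = \frac{90}{289}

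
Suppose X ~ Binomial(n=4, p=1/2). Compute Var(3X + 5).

For X ~ Binomial(n=4, p=1/2):
Var(X) = 1
Var(3X + 5) = (3)² × Var(X) = 9 × 1 = 9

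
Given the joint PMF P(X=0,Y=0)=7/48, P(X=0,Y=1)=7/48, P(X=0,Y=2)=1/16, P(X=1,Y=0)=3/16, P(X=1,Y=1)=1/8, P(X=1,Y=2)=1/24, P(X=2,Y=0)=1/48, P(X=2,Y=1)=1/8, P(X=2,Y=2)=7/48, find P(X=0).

P(X=0) = P(X=0,Y=0) + P(X=0,Y=1) + P(X=0,Y=2)
= 7/48 + 7/48 + 1/16
= 17/48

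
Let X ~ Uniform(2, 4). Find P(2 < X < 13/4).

P(2 < X < 13/4) = ∫_{2}^{13/4} f(x) dx
where f(x) = \frac{1}{2}
= \frac{5}{8}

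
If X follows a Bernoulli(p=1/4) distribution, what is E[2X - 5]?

For X ~ Bernoulli(p=1/4):
E[X] = \frac{1}{4}
E[2X - 5] = 2 × E[X] - 5 = - \frac{9}{2}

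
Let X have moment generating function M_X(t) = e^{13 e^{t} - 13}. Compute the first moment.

To find E[X], compute M^(1)(0):
M^(1)(t) = 13 e^{t} e^{13 e^{t} - 13}
M^(1)(0) = 13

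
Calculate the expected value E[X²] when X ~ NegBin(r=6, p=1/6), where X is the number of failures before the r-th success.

Using the identity E[X²] = Var(X) + (E[X])²:
E[X] = 30
Var(X) = 180
E[X²] = 180 + (30)²
= 1080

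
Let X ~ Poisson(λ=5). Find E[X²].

Using the identity E[X²] = Var(X) + (E[X])²:
E[X] = 5
Var(X) = 5
E[X²] = 5 + (5)²
= 30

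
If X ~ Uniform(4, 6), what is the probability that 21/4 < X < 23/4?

P(21/4 < X < 23/4) = ∫_{21/4}^{23/4} f(x) dx
where f(x) = \frac{1}{2}
= \frac{1}{4}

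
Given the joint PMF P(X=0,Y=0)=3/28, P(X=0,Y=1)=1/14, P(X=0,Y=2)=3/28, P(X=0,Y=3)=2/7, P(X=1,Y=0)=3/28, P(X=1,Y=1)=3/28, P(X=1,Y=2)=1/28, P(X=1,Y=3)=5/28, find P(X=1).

P(X=1) = P(X=1,Y=0) + P(X=1,Y=1) + P(X=1,Y=2) + P(X=1,Y=3)
= 3/28 + 3/28 + 1/28 + 5/28
= 3/7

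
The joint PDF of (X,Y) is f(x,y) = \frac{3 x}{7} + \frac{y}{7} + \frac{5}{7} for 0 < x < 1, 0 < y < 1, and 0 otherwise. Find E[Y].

E[Y] = ∫_0^1 ∫_0^1 y × f(x,y) dx dy
= \frac{43}{84}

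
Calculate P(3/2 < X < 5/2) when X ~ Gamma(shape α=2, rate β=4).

P(3/2 < X < 5/2) = ∫_{3/2}^{5/2} f(x) dx
where f(x) = 16 x e^{- 4 x}
= \frac{-11 + 7 e^{4}}{e^{10}}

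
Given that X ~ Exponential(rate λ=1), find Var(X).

For X ~ Exponential(rate λ=1):
Var(X) = 1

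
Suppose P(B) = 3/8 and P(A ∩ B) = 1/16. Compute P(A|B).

P(A|B) = P(A ∩ B) / P(B)
= (1/16) / (3/8)
= 1/6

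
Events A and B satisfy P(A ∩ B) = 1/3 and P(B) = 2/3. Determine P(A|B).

P(A|B) = P(A ∩ B) / P(B)
= (1/3) / (2/3)
= 1/2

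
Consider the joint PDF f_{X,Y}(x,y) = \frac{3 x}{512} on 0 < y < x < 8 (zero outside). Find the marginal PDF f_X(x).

f_X(x) = ∫_0^x \frac{3 x}{512} dy = \frac{3 x^{2}}{512}
for 0 < x < 8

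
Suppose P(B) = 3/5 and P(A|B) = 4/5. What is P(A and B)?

By definition, P(A|B) = P(A ∩ B) / P(B)
So P(A ∩ B) = P(A|B) × P(B)
= 4/5 × 3/5
= 12/25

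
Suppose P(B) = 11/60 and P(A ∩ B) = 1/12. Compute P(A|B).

P(A|B) = P(A ∩ B) / P(B)
= (1/12) / (11/60)
= 5/11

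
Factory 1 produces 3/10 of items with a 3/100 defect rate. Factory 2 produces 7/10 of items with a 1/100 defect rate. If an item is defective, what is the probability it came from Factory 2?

Using Bayes' theorem:
P(F1) = 3/10, P(D|F1) = 3/100
P(F2) = 7/10, P(D|F2) = 1/100
P(D) = P(D|F1)P(F1) + P(D|F2)P(F2)
     = \frac{2}{125}
P(F2|D) = P(D|F2)P(F2) / P(D)
= \frac{7}{16}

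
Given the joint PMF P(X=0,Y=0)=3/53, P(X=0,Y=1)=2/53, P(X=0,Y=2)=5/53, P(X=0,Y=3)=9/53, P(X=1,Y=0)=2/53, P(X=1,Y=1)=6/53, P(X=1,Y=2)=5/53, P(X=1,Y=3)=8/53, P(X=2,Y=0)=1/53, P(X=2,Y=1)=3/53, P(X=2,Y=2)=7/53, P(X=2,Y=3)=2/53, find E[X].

First find marginal of X:
P(X=0) = 19/53
P(X=1) = 21/53
P(X=2) = 13/53
E[X] = 0 × 19/53 + 1 × 21/53 + 2 × 13/53 = 47/53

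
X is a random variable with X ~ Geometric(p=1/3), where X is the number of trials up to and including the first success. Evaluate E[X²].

Using the identity E[X²] = Var(X) + (E[X])²:
E[X] = 3
Var(X) = 6
E[X²] = 6 + (3)²
= 15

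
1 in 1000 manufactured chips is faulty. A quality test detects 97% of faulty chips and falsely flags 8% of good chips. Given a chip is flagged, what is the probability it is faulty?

Let D = the rare event, + = positive/flagged.
P(D) = 1/1000
P(+|D) = 97/100
P(+|D') = 8/100 = 2/25
P(+) = P(+|D)P(D) + P(+|D')P(D')
     = \frac{97}{100} × \frac{1}{1000} + \frac{2}{25} × \frac{999}{1000}
     = \frac{8089}{100000}
P(D|+) = P(+|D)P(D)/P(+) = \frac{97}{8089}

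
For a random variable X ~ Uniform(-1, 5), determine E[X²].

Using the identity E[X²] = Var(X) + (E[X])²:
E[X] = 2
Var(X) = 3
E[X²] = 3 + (2)²
= 7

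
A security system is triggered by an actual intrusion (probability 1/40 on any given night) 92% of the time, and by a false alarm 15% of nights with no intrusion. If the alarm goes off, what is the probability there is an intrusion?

Let D = the rare event, + = positive/flagged.
P(D) = 1/40
P(+|D) = 92/100 = 23/25
P(+|D') = 15/100 = 3/20
P(+) = P(+|D)P(D) + P(+|D')P(D')
     = \frac{23}{25} × \frac{1}{40} + \frac{3}{20} × \frac{39}{40}
     = \frac{677}{4000}
P(D|+) = P(+|D)P(D)/P(+) = \frac{92}{677}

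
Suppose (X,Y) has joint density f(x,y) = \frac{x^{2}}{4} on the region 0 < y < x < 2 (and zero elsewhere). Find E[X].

f_X(x) = ∫_0^x \frac{x^{2}}{4} dy = \frac{x^{3}}{4}
E[X] = ∫_0^2 x × (\frac{x^{3}}{4}) dx = \frac{8}{5}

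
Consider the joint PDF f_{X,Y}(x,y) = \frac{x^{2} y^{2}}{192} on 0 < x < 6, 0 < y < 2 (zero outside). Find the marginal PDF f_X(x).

f_X(x) = ∫_0^2 f(x,y) dy
= ∫_0^2 \frac{x^{2} y^{2}}{192} dy
= \frac{x^{2}}{72} for 0 < x < 6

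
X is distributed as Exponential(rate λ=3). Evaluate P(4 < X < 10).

P(4 < X < 10) = ∫_{4}^{10} f(x) dx
where f(x) = 3 e^{- 3 x}
= - \frac{1 - e^{18}}{e^{30}}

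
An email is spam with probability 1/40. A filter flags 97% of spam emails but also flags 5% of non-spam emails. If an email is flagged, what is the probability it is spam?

Let D = the rare event, + = positive/flagged.
P(D) = 1/40
P(+|D) = 97/100
P(+|D') = 5/100 = 1/20
P(+) = P(+|D)P(D) + P(+|D')P(D')
     = \frac{97}{100} × \frac{1}{40} + \frac{1}{20} × \frac{39}{40}
     = \frac{73}{1000}
P(D|+) = P(+|D)P(D)/P(+) = \frac{97}{292}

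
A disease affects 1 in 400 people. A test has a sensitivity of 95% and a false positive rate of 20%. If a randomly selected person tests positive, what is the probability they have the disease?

Let D = the rare event, + = positive/flagged.
P(D) = 1/400
P(+|D) = 95/100 = 19/20
P(+|D') = 20/100 = 1/5
P(+) = P(+|D)P(D) + P(+|D')P(D')
     = \frac{19}{20} × \frac{1}{400} + \frac{1}{5} × \frac{399}{400}
     = \frac{323}{1600}
P(D|+) = P(+|D)P(D)/P(+) = \frac{1}{85}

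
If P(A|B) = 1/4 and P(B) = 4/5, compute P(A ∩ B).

By definition, P(A|B) = P(A ∩ B) / P(B)
So P(A ∩ B) = P(A|B) × P(B)
= 1/4 × 4/5
= 1/5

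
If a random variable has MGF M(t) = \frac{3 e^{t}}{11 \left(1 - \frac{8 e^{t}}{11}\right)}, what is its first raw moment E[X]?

To find E[X], compute M^(1)(0):
M^(1)(t) = \frac{3 e^{t}}{11 \left(1 - \frac{8 e^{t}}{11}\right)} + \frac{24 e^{2 t}}{121 \left(1 - \frac{8 e^{t}}{11}\right)^{2}}
M^(1)(0) = \frac{11}{3}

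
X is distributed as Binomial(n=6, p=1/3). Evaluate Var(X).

For X ~ Binomial(n=6, p=1/3):
Var(X) = \frac{4}{3}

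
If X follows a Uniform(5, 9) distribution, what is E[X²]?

Using the identity E[X²] = Var(X) + (E[X])²:
E[X] = 7
Var(X) = \frac{4}{3}
E[X²] = \frac{4}{3} + (7)²
= \frac{151}{3}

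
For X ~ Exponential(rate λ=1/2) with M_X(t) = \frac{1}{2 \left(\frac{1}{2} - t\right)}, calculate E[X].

To find E[X], compute M^(1)(0):
M^(1)(t) = \frac{1}{2 \left(\frac{1}{2} - t\right)^{2}}
M^(1)(0) = 2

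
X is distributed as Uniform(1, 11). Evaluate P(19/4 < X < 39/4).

P(19/4 < X < 39/4) = ∫_{19/4}^{39/4} f(x) dx
where f(x) = \frac{1}{10}
= \frac{1}{2}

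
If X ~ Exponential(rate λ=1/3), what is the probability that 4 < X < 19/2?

P(4 < X < 19/2) = ∫_{4}^{19/2} f(x) dx
where f(x) = \frac{e^{- \frac{x}{3}}}{3}
= - \frac{1}{e^{\frac{19}{6}}} + e^{- \frac{4}{3}}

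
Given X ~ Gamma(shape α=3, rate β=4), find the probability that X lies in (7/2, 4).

P(7/2 < X < 4) = ∫_{7/2}^{4} f(x) dx
where f(x) = 32 x^{2} e^{- 4 x}
= \frac{-145 + 113 e^{2}}{e^{16}}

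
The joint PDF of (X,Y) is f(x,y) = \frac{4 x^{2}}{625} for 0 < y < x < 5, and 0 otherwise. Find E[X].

f_X(x) = ∫_0^x \frac{4 x^{2}}{625} dy = \frac{4 x^{3}}{625}
E[X] = ∫_0^5 x × (\frac{4 x^{3}}{625}) dx = 4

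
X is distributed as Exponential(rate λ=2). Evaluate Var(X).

For X ~ Exponential(rate λ=2):
Var(X) = \frac{1}{4}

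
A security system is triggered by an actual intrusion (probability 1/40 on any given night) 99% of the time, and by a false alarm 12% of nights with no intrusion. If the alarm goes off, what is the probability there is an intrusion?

Let D = the rare event, + = positive/flagged.
P(D) = 1/40
P(+|D) = 99/100
P(+|D') = 12/100 = 3/25
P(+) = P(+|D)P(D) + P(+|D')P(D')
     = \frac{99}{100} × \frac{1}{40} + \frac{3}{25} × \frac{39}{40}
     = \frac{567}{4000}
P(D|+) = P(+|D)P(D)/P(+) = \frac{11}{63}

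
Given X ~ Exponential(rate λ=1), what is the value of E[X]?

For X ~ Exponential(rate λ=1), the expected value is:
E[X] = 1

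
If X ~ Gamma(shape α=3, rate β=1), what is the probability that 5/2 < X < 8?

P(5/2 < X < 8) = ∫_{5/2}^{8} f(x) dx
where f(x) = \frac{x^{2} e^{- x}}{2}
= - \frac{41}{e^{8}} + \frac{53}{8 e^{\frac{5}{2}}}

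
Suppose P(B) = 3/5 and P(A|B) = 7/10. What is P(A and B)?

By definition, P(A|B) = P(A ∩ B) / P(B)
So P(A ∩ B) = P(A|B) × P(B)
= 7/10 × 3/5
= 21/50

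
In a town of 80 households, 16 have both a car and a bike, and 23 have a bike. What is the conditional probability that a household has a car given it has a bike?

P(A ∩ B) = 16/80 = 1/5
P(B) = 23/80
P(A|B) = P(A ∩ B) / P(B) = (1/5) / (23/80) = 16/23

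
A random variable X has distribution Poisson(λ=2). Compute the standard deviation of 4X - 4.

For X ~ Poisson(λ=2):
Var(X) = 2
SD(X) = √(Var(X)) = √(2) = \sqrt{2}
SD(4X - 4) = |4| × SD(X) = 4 × \sqrt{2} = 4 \sqrt{2}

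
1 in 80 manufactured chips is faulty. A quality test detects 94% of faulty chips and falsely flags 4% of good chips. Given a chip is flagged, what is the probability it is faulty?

Let D = the rare event, + = positive/flagged.
P(D) = 1/80
P(+|D) = 94/100 = 47/50
P(+|D') = 4/100 = 1/25
P(+) = P(+|D)P(D) + P(+|D')P(D')
     = \frac{47}{50} × \frac{1}{80} + \frac{1}{25} × \frac{79}{80}
     = \frac{41}{800}
P(D|+) = P(+|D)P(D)/P(+) = \frac{47}{205}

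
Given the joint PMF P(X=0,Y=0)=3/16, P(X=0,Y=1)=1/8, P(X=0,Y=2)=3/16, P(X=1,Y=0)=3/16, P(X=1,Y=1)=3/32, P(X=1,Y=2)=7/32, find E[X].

First find marginal of X:
P(X=0) = 1/2
P(X=1) = 1/2
E[X] = 0 × 1/2 + 1 × 1/2 = 1/2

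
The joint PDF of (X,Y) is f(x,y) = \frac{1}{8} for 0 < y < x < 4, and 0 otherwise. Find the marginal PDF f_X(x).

f_X(x) = ∫_0^x \frac{1}{8} dy = \frac{x}{8}
for 0 < x < 4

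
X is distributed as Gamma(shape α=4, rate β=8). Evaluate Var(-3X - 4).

For X ~ Gamma(shape α=4, rate β=8):
Var(X) = \frac{1}{16}
Var(-3X - 4) = (-3)² × Var(X) = 9 × \frac{1}{16} = \frac{9}{16}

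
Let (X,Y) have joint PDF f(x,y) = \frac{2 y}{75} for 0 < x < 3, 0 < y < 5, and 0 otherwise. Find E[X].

f_X(x) = ∫_0^5 \frac{2 y}{75} dy = \frac{1}{3}
E[X] = ∫_0^3 x × (\frac{1}{3}) dx = \frac{3}{2}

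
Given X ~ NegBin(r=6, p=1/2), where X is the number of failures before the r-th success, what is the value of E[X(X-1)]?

E[X(X-1)] = E[X² - X] = E[X²] - E[X]
E[X] = 6
E[X²] = Var(X) + (E[X])² = 12 + (6)² = 48
E[X(X-1)] = 48 - 6 = 42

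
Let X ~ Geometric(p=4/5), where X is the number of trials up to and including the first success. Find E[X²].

Using the identity E[X²] = Var(X) + (E[X])²:
E[X] = \frac{5}{4}
Var(X) = \frac{5}{16}
E[X²] = \frac{5}{16} + (\frac{5}{4})²
= \frac{15}{8}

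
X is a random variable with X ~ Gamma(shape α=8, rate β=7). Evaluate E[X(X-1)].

E[X(X-1)] = E[X² - X] = E[X²] - E[X]
E[X] = \frac{8}{7}
E[X²] = Var(X) + (E[X])² = \frac{8}{49} + (\frac{8}{7})² = \frac{72}{49}
E[X(X-1)] = \frac{72}{49} - \frac{8}{7} = \frac{16}{49}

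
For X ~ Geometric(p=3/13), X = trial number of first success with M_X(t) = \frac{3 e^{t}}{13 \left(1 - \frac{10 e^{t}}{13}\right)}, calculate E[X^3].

To find E[X^3], compute M^(3)(0):
M^(1)(t) = \frac{3 e^{t}}{13 \left(1 - \frac{10 e^{t}}{13}\right)} + \frac{30 e^{2 t}}{169 \left(1 - \frac{10 e^{t}}{13}\right)^{2}}
M^(2)(t) = \frac{3 e^{t}}{13 \left(1 - \frac{10 e^{t}}{13}\right)} + \frac{90 e^{2 t}}{169 \left(1 - \frac{10 e^{t}}{13}\right)^{2}} + \frac{600 e^{3 t}}{2197 \left(1 - \frac{10 e^{t}}{13}\right)^{3}}
M^(3)(t) = \frac{3 e^{t}}{13 \left(1 - \frac{10 e^{t}}{13}\right)} + \frac{210 e^{2 t}}{169 \left(1 - \frac{10 e^{t}}{13}\right)^{2}} + \frac{3600 e^{3 t}}{2197 \left(1 - \frac{10 e^{t}}{13}\right)^{3}} + \frac{18000 e^{4 t}}{28561 \left(1 - \frac{10 e^{t}}{13}\right)^{4}}
M^(3)(0) = \frac{3419}{9}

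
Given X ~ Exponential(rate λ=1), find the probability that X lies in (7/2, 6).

P(7/2 < X < 6) = ∫_{7/2}^{6} f(x) dx
where f(x) = e^{- x}
= - \frac{1}{e^{6}} + e^{- \frac{7}{2}}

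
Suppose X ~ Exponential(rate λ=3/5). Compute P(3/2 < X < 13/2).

P(3/2 < X < 13/2) = ∫_{3/2}^{13/2} f(x) dx
where f(x) = \frac{3 e^{- \frac{3 x}{5}}}{5}
= - \frac{1 - e^{3}}{e^{\frac{39}{10}}}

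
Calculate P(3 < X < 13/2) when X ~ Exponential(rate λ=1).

P(3 < X < 13/2) = ∫_{3}^{13/2} f(x) dx
where f(x) = e^{- x}
= - \frac{1}{e^{\frac{13}{2}}} + e^{-3}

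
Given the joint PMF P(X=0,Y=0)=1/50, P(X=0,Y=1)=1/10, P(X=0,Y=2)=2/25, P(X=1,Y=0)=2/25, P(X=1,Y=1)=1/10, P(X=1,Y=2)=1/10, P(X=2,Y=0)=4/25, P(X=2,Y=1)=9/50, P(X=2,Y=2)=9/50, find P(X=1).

P(X=1) = P(X=1,Y=0) + P(X=1,Y=1) + P(X=1,Y=2)
= 2/25 + 1/10 + 1/10
= 7/25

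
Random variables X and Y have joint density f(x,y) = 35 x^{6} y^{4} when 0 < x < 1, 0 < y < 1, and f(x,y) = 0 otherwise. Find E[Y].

E[Y] = ∫_0^1 ∫_0^1 y × f(x,y) dx dy
= \frac{5}{6}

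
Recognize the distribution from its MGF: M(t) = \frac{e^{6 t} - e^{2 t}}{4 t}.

The MGF M(t) = \frac{e^{6 t} - e^{2 t}}{4 t} is the standard form for the Uniform distribution.
Comparing with the known MGF formula identifies: Uniform(2, 6)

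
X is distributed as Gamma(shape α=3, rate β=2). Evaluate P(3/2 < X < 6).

P(3/2 < X < 6) = ∫_{3/2}^{6} f(x) dx
where f(x) = 4 x^{2} e^{- 2 x}
= \frac{17 \left(-10 + e^{9}\right)}{2 e^{12}}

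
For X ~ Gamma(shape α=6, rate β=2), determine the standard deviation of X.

For X ~ Gamma(shape α=6, rate β=2):
Var(X) = \frac{3}{2}
SD(X) = √(Var(X)) = √(\frac{3}{2}) = \frac{\sqrt{6}}{2}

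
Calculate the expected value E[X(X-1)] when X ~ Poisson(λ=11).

E[X(X-1)] = E[X² - X] = E[X²] - E[X]
E[X] = 11
E[X²] = Var(X) + (E[X])² = 11 + (11)² = 132
E[X(X-1)] = 132 - 11 = 121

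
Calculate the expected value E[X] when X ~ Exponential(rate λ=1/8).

For X ~ Exponential(rate λ=1/8), the expected value is:
E[X] = 8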